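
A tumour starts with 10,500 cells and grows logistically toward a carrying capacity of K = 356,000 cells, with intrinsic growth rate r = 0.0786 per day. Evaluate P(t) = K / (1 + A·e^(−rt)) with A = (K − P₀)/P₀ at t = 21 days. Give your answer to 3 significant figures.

≈ 48,700 cells

A = (356000 − 10500)/10500 = 32.90476
P(21) = 356000 / (1 + 32.90476·e^(−0.0786·21)) = 356000 / (1 + 32.90476·0.191935)
= 356000 / 7.31557 ≈ 48663.36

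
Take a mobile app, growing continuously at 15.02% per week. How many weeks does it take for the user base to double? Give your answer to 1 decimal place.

doubling time = ln(2) / |r| = 0.69315 / 0.1502

doubling time ≈ 4.6 weeks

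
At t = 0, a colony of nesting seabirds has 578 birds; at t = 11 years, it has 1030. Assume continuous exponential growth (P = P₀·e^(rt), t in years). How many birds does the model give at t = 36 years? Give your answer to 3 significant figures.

≈ 3,830 birds

r = ln(1030/578) / 11 ≈ 0.052522 per year
P(36) = 578 · e^(0.052522·36) = 578 · 6.62457 ≈ 3829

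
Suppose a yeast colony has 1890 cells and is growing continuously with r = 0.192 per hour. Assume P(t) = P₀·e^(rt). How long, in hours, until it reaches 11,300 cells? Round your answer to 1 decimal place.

11300 = 1890 · e^(0.192·t)
t = ln(11300/1890) / 0.192 = ln(5.97884) / 0.192 = 1.78823 / 0.192

t ≈ 9.3 hours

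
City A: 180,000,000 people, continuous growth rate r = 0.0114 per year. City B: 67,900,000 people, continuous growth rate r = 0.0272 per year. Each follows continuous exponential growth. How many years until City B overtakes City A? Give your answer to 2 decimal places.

180000000·e^(0.0114t) = 67900000·e^(0.0272t)
180000000/67900000 = e^((0.0272 − 0.0114)t) → ln(2.65096) = 0.0158·t
t = 0.97492 / 0.0158

t ≈ 61.70 years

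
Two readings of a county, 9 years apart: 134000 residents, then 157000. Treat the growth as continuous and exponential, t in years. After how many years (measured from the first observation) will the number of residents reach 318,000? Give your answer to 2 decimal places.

t ≈ 49.10 years

r = ln(157000/134000) / 9 ≈ 0.017601 per year
t = ln(318000/134000) / r = 0.86421 / 0.017601 ≈ 49.101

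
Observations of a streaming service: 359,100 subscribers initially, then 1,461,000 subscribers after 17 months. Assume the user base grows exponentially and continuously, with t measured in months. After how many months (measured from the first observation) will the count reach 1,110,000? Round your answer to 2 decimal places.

r = ln(1461000/359100) / 17 ≈ 0.082546 per month
t = ln(1110000/359100) / r = 1.12851 / 0.082546 ≈ 13.671

t ≈ 13.67 months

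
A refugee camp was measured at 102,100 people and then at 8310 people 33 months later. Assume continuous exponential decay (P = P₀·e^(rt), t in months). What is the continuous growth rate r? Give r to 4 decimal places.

r ≈ -0.0760 per month

8310 = 102100 · e^(r·33)
e^(33r) = 8310/102100 = 0.08139
r = ln(0.08139) / 33 = -2.50849 / 33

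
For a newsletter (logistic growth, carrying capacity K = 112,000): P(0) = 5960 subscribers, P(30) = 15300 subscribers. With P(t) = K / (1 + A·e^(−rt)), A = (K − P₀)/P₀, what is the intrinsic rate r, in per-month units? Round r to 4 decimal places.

r ≈ 0.0345 per month

A = (112000 − 5960)/5960 = 17.79195
15300 = 112000/(1 + 17.79195·e^(−r·30)) → e^(−30r) = (7.32026 − 1)/17.79195 = 0.355232
r = −ln(0.355232)/30 = 1.03499/30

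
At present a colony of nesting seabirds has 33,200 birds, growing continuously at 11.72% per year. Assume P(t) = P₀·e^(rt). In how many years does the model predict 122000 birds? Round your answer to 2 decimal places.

122000 = 33200 · e^(0.1172·t)
t = ln(122000/33200) / 0.1172 = ln(3.6747) / 0.1172 = 1.30147 / 0.1172

t ≈ 11.10 years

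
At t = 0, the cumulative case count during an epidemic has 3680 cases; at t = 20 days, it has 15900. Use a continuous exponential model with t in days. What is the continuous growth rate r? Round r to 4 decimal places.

15900 = 3680 · e^(r·20)
e^(20r) = 15900/3680 = 4.32065
r = ln(4.32065) / 20 = 1.46341 / 20

r ≈ 0.0732 per day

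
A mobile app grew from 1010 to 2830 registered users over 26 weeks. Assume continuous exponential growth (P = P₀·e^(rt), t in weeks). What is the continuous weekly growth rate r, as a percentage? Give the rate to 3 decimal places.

2830 = 1010 · e^(r·26)
e^(26r) = 2830/1010 = 2.80198
r = ln(2.80198) / 26 = 1.03033 / 26

r ≈ 3.963% per week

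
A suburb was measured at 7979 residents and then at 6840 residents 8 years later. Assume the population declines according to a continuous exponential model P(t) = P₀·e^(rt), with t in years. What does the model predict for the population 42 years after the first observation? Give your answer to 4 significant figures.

≈ 3,554 residents

r = ln(6840/7979) / 8 ≈ -0.019253 per year
P(42) = 7979 · e^(-0.019253·42) = 7979 · 0.44547 ≈ 3554.38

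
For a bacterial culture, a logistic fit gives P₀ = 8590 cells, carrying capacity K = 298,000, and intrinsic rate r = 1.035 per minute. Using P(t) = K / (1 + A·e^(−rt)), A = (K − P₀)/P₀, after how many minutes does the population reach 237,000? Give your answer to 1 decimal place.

t ≈ 4.7 minutes

A = (298000 − 8590)/8590 = 33.6915
237000 = 298000/(1 + 33.6915·e^(−1.035t)) → 1 + 33.6915·e^(−1.035t) = 1.25738
e^(−1.035t) = 0.007639 → t = ln(130.89977)/1.035 = 4.87443/1.035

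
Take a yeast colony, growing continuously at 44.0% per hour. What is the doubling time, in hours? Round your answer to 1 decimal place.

doubling time ≈ 1.6 hours

doubling time = ln(2) / |r| = 0.69315 / 0.44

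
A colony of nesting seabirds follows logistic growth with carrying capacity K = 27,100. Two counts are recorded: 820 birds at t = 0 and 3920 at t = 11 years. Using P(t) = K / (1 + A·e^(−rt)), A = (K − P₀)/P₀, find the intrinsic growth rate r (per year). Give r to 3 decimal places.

r ≈ 0.154 per year

A = (27100 − 820)/820 = 32.04878
3920 = 27100/(1 + 32.04878·e^(−r·11)) → e^(−11r) = (6.91327 − 1)/32.04878 = 0.184508
r = −ln(0.184508)/11 = 1.69006/11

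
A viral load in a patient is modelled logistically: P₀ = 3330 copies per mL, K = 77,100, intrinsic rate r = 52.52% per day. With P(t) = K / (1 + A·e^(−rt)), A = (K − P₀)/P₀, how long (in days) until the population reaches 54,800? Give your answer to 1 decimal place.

t ≈ 7.6 days

A = (77100 − 3330)/3330 = 22.15315
54800 = 77100/(1 + 22.15315·e^(−0.5252t)) → 1 + 22.15315·e^(−0.5252t) = 1.40693
e^(−0.5252t) = 0.018369 → t = ln(54.43914)/0.5252 = 3.99708/0.5252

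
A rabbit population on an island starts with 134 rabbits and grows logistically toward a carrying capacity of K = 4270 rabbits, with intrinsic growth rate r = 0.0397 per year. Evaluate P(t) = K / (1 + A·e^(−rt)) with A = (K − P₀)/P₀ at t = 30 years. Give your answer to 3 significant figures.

A = (4270 − 134)/134 = 30.86567
P(30) = 4270 / (1 + 30.86567·e^(−0.0397·30)) = 4270 / (1 + 30.86567·0.303917)
= 4270 / 10.38061 ≈ 411.34

≈ 411 rabbits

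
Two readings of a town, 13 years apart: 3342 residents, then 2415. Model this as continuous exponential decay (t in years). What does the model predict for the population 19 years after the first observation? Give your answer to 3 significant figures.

r = ln(2415/3342) / 13 ≈ -0.02499 per year
P(19) = 3342 · e^(-0.02499·19) = 3342 · 0.622 ≈ 2078.73

≈ 2,080 residents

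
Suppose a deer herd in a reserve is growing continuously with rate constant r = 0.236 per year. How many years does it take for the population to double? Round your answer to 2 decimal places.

doubling time = ln(2) / |r| = 0.69315 / 0.236

doubling time ≈ 2.94 years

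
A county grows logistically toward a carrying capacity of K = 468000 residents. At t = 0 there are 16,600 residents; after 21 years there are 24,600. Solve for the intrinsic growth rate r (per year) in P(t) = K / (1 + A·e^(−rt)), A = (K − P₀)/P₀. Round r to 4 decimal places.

r ≈ 0.0196 per year

A = (468000 − 16600)/16600 = 27.19277
24600 = 468000/(1 + 27.19277·e^(−r·21)) → e^(−21r) = (19.02439 − 1)/27.19277 = 0.662838
r = −ln(0.662838)/21 = 0.41123/21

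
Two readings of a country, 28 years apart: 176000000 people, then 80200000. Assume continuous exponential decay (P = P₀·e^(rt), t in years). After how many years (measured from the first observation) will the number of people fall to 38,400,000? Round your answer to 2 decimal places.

t ≈ 54.24 years

r = ln(80200000/176000000) / 28 ≈ -0.02807 per year
t = ln(38400000/176000000) / r = -1.52243 / -0.02807 ≈ 54.237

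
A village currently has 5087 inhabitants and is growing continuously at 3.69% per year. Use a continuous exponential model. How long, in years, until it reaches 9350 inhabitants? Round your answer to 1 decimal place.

9350 = 5087 · e^(0.0369·t)
t = ln(9350/5087) / 0.0369 = ln(1.83802) / 0.0369 = 0.60869 / 0.0369

t ≈ 16.5 years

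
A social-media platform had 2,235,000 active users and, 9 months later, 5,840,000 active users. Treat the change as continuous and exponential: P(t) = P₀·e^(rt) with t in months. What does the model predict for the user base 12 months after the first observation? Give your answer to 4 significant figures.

≈ 8,044,000 active users

r = ln(5840000/2235000) / 9 ≈ 0.106721 per month
P(12) = 2235000 · e^(0.106721·12) = 2235000 · 3.59899 ≈ 8043738.69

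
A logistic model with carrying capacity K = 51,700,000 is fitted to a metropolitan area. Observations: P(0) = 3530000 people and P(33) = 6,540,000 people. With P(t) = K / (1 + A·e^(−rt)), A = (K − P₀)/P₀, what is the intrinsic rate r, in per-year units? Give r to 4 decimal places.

A = (51700000 − 3530000)/3530000 = 13.64589
6540000 = 51700000/(1 + 13.64589·e^(−r·33)) → e^(−33r) = (7.9052 − 1)/13.64589 = 0.506028
r = −ln(0.506028)/33 = 0.68116/33

r ≈ 0.0206 per year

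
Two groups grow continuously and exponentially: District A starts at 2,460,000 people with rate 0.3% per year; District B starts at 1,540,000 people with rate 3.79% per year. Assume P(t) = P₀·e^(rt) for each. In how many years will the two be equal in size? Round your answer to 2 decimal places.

t ≈ 13.42 years

2460000·e^(0.003t) = 1540000·e^(0.0379t)
2460000/1540000 = e^((0.0379 − 0.003)t) → ln(1.5974) = 0.0349·t
t = 0.46838 / 0.0349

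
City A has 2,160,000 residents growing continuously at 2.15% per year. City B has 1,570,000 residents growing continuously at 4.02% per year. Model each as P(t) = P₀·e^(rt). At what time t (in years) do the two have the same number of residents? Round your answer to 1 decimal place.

t ≈ 17.1 years

2160000·e^(0.0215t) = 1570000·e^(0.0402t)
2160000/1570000 = e^((0.0402 − 0.0215)t) → ln(1.3758) = 0.0187·t
t = 0.31903 / 0.0187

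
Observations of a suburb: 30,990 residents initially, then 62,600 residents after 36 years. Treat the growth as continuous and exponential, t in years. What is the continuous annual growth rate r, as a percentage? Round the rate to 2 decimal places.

r ≈ 1.95% per year

62600 = 30990 · e^(r·36)
e^(36r) = 62600/30990 = 2.02001
r = ln(2.02001) / 36 = 0.7031 / 36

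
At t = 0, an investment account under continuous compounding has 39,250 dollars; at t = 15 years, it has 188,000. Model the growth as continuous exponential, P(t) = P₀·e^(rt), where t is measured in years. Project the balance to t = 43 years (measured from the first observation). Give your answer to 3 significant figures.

r = ln(188000/39250) / 15 ≈ 0.104433 per year
P(43) = 39250 · e^(0.104433·43) = 39250 · 89.17548 ≈ 3500137.73

≈ 3,500,000 dollars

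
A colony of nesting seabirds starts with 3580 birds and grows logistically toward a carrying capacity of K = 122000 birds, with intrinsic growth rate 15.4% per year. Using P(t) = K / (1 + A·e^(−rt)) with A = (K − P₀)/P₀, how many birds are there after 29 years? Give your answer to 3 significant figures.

≈ 88,400 birds

A = (122000 − 3580)/3580 = 33.07821
P(29) = 122000 / (1 + 33.07821·e^(−0.154·29)) = 122000 / (1 + 33.07821·0.011493)
= 122000 / 1.38017 ≈ 88394.63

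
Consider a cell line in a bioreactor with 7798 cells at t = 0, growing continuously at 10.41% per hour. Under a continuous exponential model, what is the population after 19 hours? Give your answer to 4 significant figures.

≈ 56,360 cells

P(19) = 7798 · e^(0.1041·19) = 7798 · e^(1.9779)
= 7798 · 7.22755 ≈ 56360.43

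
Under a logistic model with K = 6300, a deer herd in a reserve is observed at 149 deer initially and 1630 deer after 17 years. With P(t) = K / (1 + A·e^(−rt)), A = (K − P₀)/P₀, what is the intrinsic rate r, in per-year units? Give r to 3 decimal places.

A = (6300 − 149)/149 = 41.28188
1630 = 6300/(1 + 41.28188·e^(−r·17)) → e^(−17r) = (3.86503 − 1)/41.28188 = 0.069402
r = −ln(0.069402)/17 = 2.66784/17

r ≈ 0.157 per year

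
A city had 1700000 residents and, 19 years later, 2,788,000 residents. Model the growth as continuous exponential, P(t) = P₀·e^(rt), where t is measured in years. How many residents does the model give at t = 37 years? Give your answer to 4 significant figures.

r = ln(2788000/1700000) / 19 ≈ 0.026037 per year
P(37) = 1700000 · e^(0.026037·37) = 1700000 · 2.62048 ≈ 4454808.57

≈ 4,455,000 residents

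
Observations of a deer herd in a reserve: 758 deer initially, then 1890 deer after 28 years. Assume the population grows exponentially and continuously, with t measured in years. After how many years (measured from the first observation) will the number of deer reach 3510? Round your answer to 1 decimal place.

r = ln(1890/758) / 28 ≈ 0.03263 per year
t = ln(3510/758) / r = 1.53269 / 0.03263 ≈ 46.971

t ≈ 47.0 years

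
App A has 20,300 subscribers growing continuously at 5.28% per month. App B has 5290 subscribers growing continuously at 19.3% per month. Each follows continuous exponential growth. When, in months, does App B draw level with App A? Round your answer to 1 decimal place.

20300·e^(0.0528t) = 5290·e^(0.193t)
20300/5290 = e^((0.193 − 0.0528)t) → ln(3.83743) = 0.1402·t
t = 1.3448 / 0.1402

t ≈ 9.6 months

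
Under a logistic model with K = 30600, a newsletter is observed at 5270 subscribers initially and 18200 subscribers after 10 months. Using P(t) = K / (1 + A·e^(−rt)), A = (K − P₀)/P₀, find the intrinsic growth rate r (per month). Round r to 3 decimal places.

A = (30600 − 5270)/5270 = 4.80645
18200 = 30600/(1 + 4.80645·e^(−r·10)) → e^(−10r) = (1.68132 − 1)/4.80645 = 0.141751
r = −ln(0.141751)/10 = 1.95368/10

r ≈ 0.195 per month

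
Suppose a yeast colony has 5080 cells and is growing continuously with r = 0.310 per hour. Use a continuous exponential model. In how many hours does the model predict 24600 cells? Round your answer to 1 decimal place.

t ≈ 5.1 hours

24600 = 5080 · e^(0.31·t)
t = ln(24600/5080) / 0.31 = ln(4.84252) / 0.31 = 1.57744 / 0.31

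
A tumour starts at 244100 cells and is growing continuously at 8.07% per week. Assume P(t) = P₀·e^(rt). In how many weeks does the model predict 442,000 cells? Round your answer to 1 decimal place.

t ≈ 7.4 weeks

442000 = 244100 · e^(0.0807·t)
t = ln(442000/244100) / 0.0807 = ln(1.81073) / 0.0807 = 0.59373 / 0.0807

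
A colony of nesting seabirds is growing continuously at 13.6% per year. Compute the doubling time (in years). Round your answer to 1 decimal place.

doubling time ≈ 5.1 years

doubling time = ln(2) / |r| = 0.69315 / 0.136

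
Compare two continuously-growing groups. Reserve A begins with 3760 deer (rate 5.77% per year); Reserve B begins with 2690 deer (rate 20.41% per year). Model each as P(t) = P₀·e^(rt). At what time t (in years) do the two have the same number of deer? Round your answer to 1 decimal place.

3760·e^(0.0577t) = 2690·e^(0.2041t)
3760/2690 = e^((0.2041 − 0.0577)t) → ln(1.39777) = 0.1464·t
t = 0.33488 / 0.1464

t ≈ 2.3 years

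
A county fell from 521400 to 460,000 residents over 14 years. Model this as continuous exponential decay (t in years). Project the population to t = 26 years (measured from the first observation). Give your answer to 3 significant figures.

≈ 413,000 residents

r = ln(460000/521400) / 14 ≈ -0.008949 per year
P(26) = 521400 · e^(-0.008949·26) = 521400 · 0.7924 ≈ 413159.7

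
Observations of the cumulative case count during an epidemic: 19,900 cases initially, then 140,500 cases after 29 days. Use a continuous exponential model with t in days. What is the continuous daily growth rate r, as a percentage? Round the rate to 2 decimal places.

140500 = 19900 · e^(r·29)
e^(29r) = 140500/19900 = 7.0603
r = ln(7.0603) / 29 = 1.95449 / 29

r ≈ 6.74% per day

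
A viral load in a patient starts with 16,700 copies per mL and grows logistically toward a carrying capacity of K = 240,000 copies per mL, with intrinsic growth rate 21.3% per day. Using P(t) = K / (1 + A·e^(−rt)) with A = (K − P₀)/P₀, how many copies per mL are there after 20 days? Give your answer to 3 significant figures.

A = (240000 − 16700)/16700 = 13.37126
P(20) = 240000 / (1 + 13.37126·e^(−0.213·20)) = 240000 / (1 + 13.37126·0.014122)
= 240000 / 1.18883 ≈ 201878.66

≈ 202,000 copies per mL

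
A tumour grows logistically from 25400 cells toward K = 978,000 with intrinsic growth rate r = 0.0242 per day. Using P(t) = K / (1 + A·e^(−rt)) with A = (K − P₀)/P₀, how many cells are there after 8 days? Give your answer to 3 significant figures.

A = (978000 − 25400)/25400 = 37.50394
P(8) = 978000 / (1 + 37.50394·e^(−0.0242·8)) = 978000 / (1 + 37.50394·0.823987)
= 978000 / 31.90277 ≈ 30655.64

≈ 30,700 cells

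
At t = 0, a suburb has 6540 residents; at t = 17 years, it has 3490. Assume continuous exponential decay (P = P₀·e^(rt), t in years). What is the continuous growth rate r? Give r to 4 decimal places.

3490 = 6540 · e^(r·17)
e^(17r) = 3490/6540 = 0.53364
r = ln(0.53364) / 17 = -0.62804 / 17

r ≈ -0.0369 per year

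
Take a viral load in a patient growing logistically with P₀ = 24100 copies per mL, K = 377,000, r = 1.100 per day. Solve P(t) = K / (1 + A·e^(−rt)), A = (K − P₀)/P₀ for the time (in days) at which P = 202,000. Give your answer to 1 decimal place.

t ≈ 2.6 days

A = (377000 − 24100)/24100 = 14.64315
202000 = 377000/(1 + 14.64315·e^(−1.1t)) → 1 + 14.64315·e^(−1.1t) = 1.86634
e^(−1.1t) = 0.059163 → t = ln(16.90238)/1.1 = 2.82745/1.1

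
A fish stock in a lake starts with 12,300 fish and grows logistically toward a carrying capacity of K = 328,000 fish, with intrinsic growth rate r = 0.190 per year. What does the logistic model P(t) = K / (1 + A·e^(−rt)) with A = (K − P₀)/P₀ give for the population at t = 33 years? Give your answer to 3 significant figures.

≈ 313,000 fish

A = (328000 − 12300)/12300 = 25.66667
P(33) = 328000 / (1 + 25.66667·e^(−0.19·33)) = 328000 / (1 + 25.66667·0.001892)
= 328000 / 1.04857 ≈ 312807.8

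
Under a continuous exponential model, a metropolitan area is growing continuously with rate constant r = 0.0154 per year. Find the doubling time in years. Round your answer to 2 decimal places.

doubling time ≈ 45.01 years

doubling time = ln(2) / |r| = 0.69315 / 0.0154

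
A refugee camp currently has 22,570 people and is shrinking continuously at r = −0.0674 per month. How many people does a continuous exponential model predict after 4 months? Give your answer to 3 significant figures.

P(4) = 22570 · e^(-0.0674·4) = 22570 · e^(-0.2696)
= 22570 · 0.76368 ≈ 17236.37

≈ 17,200 people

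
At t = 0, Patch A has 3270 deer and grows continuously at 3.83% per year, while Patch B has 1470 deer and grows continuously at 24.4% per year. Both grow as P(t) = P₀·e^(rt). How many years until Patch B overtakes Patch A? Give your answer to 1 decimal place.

t ≈ 3.9 years

3270·e^(0.0383t) = 1470·e^(0.244t)
3270/1470 = e^((0.244 − 0.0383)t) → ln(2.22449) = 0.2057·t
t = 0.79953 / 0.2057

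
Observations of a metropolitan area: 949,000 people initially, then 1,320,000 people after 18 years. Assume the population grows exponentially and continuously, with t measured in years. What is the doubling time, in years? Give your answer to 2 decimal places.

doubling time ≈ 37.81 years

r = ln(1320000/949000) / 18 = ln(1.39094) / 18 ≈ 0.018332 per year
doubling time = ln 2 / |r| = 0.69315 / 0.018332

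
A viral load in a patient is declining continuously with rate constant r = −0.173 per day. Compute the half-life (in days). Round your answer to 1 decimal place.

half-life = ln(2) / |r| = 0.69315 / 0.173

half-life ≈ 4.0 days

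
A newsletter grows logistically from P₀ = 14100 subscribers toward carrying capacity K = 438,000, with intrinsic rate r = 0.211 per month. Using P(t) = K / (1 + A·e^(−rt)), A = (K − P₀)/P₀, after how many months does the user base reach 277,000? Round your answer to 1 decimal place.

t ≈ 18.7 months

A = (438000 − 14100)/14100 = 30.06383
277000 = 438000/(1 + 30.06383·e^(−0.211t)) → 1 + 30.06383·e^(−0.211t) = 1.58123
e^(−0.211t) = 0.019333 → t = ln(51.72473)/0.211 = 3.94594/0.211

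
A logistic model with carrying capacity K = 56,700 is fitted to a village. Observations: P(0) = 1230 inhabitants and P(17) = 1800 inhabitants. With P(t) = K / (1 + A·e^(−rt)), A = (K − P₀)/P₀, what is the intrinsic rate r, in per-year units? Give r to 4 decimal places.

r ≈ 0.0230 per year

A = (56700 − 1230)/1230 = 45.09756
1800 = 56700/(1 + 45.09756·e^(−r·17)) → e^(−17r) = (31.5 − 1)/45.09756 = 0.676312
r = −ln(0.676312)/17 = 0.3911/17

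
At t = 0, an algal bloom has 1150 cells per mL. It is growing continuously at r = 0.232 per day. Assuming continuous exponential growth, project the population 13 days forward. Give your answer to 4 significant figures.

≈ 23,470 cells per mL

P(13) = 1150 · e^(0.232·13) = 1150 · e^(3.016)
= 1150 · 20.40949 ≈ 23470.91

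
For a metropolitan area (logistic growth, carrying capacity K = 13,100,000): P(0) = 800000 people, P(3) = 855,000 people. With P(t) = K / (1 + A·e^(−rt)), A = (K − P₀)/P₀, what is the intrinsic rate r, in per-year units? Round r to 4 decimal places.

r ≈ 0.0237 per year

A = (13100000 − 800000)/800000 = 15.375
855000 = 13100000/(1 + 15.375·e^(−r·3)) → e^(−3r) = (15.32164 − 1)/15.375 = 0.931489
r = −ln(0.931489)/3 = 0.07097/3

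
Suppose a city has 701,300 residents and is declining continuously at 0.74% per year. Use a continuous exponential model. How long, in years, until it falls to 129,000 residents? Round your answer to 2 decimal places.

t ≈ 228.80 years

129000 = 701300 · e^(-0.0074·t)
t = ln(129000/701300) / -0.0074 = ln(0.18394) / -0.0074 = -1.69312 / -0.0074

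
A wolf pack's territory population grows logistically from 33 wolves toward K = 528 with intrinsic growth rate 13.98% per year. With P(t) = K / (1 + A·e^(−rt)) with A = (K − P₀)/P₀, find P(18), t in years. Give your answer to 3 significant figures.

≈ 239 wolves

A = (528 − 33)/33 = 15
P(18) = 528 / (1 + 15·e^(−0.1398·18)) = 528 / (1 + 15·0.08075)
= 528 / 2.21125 ≈ 238.78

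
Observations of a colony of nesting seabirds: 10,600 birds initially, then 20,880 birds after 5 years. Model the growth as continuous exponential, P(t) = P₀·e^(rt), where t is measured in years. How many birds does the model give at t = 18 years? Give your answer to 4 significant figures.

r = ln(20880/10600) / 5 ≈ 0.135588 per year
P(18) = 10600 · e^(0.135588·18) = 10600 · 11.47965 ≈ 121684.29

≈ 121,700 birds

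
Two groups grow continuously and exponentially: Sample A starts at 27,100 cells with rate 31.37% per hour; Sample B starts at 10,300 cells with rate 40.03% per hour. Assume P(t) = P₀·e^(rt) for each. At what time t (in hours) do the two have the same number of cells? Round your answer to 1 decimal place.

27100·e^(0.3137t) = 10300·e^(0.4003t)
27100/10300 = e^((0.4003 − 0.3137)t) → ln(2.63107) = 0.0866·t
t = 0.96739 / 0.0866

t ≈ 11.2 hours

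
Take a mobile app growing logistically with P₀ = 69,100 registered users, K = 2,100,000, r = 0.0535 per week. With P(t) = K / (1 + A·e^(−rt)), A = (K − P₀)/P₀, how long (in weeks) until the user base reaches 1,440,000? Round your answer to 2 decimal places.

t ≈ 77.77 weeks

A = (2100000 − 69100)/69100 = 29.39074
1440000 = 2100000/(1 + 29.39074·e^(−0.0535t)) → 1 + 29.39074·e^(−0.0535t) = 1.45833
e^(−0.0535t) = 0.015594 → t = ln(64.12525)/0.0535 = 4.16084/0.0535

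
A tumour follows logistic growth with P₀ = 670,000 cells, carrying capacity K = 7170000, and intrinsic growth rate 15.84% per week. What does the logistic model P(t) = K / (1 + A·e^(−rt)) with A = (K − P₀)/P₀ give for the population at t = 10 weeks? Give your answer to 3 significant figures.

≈ 2,400,000 cells

A = (7170000 − 670000)/670000 = 9.70149
P(10) = 7170000 / (1 + 9.70149·e^(−0.1584·10)) = 7170000 / (1 + 9.70149·0.205153)
= 7170000 / 2.99029 ≈ 2397761.73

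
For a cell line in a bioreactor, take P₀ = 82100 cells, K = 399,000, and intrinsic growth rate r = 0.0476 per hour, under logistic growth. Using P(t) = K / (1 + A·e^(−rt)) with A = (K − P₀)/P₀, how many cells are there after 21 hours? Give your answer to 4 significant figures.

≈ 164,800 cells

A = (399000 − 82100)/82100 = 3.85993
P(21) = 399000 / (1 + 3.85993·e^(−0.0476·21)) = 399000 / (1 + 3.85993·0.368027)
= 399000 / 2.42056 ≈ 164838.17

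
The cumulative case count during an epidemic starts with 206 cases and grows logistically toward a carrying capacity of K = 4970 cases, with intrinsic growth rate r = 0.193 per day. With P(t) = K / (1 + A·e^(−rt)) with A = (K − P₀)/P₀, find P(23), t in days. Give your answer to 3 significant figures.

≈ 3,900 cases

A = (4970 − 206)/206 = 23.12621
P(23) = 4970 / (1 + 23.12621·e^(−0.193·23)) = 4970 / (1 + 23.12621·0.011808)
= 4970 / 1.27307 ≈ 3903.95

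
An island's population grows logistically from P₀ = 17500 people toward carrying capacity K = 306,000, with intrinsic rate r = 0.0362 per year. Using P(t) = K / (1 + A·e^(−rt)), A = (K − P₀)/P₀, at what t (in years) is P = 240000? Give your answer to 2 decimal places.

t ≈ 113.08 years

A = (306000 − 17500)/17500 = 16.48571
240000 = 306000/(1 + 16.48571·e^(−0.0362t)) → 1 + 16.48571·e^(−0.0362t) = 1.275
e^(−0.0362t) = 0.016681 → t = ln(59.94805)/0.0362 = 4.09348/0.0362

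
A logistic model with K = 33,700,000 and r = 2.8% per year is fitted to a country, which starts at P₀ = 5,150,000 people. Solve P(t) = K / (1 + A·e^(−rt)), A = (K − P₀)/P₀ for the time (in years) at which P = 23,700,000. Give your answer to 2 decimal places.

t ≈ 91.98 years

A = (33700000 − 5150000)/5150000 = 5.54369
23700000 = 33700000/(1 + 5.54369·e^(−0.028t)) → 1 + 5.54369·e^(−0.028t) = 1.42194
e^(−0.028t) = 0.076112 → t = ln(13.13854)/0.028 = 2.57555/0.028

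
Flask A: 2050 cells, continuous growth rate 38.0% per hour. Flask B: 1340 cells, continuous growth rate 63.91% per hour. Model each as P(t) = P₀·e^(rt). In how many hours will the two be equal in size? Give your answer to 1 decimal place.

t ≈ 1.6 hours

2050·e^(0.38t) = 1340·e^(0.6391t)
2050/1340 = e^((0.6391 − 0.38)t) → ln(1.52985) = 0.2591·t
t = 0.42517 / 0.2591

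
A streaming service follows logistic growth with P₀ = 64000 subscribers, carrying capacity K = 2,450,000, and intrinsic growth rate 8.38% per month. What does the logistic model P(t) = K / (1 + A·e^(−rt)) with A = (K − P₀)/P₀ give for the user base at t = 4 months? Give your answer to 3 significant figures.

≈ 88,600 subscribers

A = (2450000 − 64000)/64000 = 37.28125
P(4) = 2450000 / (1 + 37.28125·e^(−0.0838·4)) = 2450000 / (1 + 37.28125·0.715195)
= 2450000 / 27.66336 ≈ 88564.79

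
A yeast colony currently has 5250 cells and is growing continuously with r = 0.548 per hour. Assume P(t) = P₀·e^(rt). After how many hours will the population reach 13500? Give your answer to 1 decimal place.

13500 = 5250 · e^(0.548·t)
t = ln(13500/5250) / 0.548 = ln(2.57143) / 0.548 = 0.94446 / 0.548

t ≈ 1.7 hours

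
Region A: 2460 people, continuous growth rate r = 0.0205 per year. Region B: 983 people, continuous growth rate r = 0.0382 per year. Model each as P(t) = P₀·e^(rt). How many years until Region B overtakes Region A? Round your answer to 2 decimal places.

t ≈ 51.83 years

2460·e^(0.0205t) = 983·e^(0.0382t)
2460/983 = e^((0.0382 − 0.0205)t) → ln(2.50254) = 0.0177·t
t = 0.91731 / 0.0177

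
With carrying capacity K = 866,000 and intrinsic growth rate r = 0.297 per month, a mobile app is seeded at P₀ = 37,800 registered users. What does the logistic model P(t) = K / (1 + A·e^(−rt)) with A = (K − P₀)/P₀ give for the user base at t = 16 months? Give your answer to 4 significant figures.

A = (866000 − 37800)/37800 = 21.91005
P(16) = 866000 / (1 + 21.91005·e^(−0.297·16)) = 866000 / (1 + 21.91005·0.008634)
= 866000 / 1.18918 ≈ 728232.68

≈ 728,200 registered users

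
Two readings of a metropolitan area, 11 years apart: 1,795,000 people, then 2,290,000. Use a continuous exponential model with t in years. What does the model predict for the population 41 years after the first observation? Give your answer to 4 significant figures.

≈ 4,449,000 people

r = ln(2290000/1795000) / 11 ≈ 0.022141 per year
P(41) = 1795000 · e^(0.022141·41) = 1795000 · 2.47878 ≈ 4449404.87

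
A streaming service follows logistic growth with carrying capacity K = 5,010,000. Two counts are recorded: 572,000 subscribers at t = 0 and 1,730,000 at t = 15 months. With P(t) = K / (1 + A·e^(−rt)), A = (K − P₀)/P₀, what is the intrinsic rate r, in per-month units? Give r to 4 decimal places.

r ≈ 0.0939 per month

A = (5010000 − 572000)/572000 = 7.75874
1730000 = 5010000/(1 + 7.75874·e^(−r·15)) → e^(−15r) = (2.89595 − 1)/7.75874 = 0.244364
r = −ln(0.244364)/15 = 1.4091/15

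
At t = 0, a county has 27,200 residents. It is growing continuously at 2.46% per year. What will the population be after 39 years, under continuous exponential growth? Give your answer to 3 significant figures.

≈ 71,000 residents

P(39) = 27200 · e^(0.0246·39) = 27200 · e^(0.9594)
= 27200 · 2.61013 ≈ 70995.53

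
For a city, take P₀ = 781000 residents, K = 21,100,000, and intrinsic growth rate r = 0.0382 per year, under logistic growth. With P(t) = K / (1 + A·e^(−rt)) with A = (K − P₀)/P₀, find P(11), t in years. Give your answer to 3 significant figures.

≈ 1,170,000 residents

A = (21100000 − 781000)/781000 = 26.01665
P(11) = 21100000 / (1 + 26.01665·e^(−0.0382·11)) = 21100000 / (1 + 26.01665·0.656915)
= 21100000 / 18.09074 ≈ 1166342.84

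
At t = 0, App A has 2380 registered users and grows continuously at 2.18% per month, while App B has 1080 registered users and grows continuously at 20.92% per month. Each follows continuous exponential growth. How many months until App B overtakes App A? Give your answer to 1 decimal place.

t ≈ 4.2 months

2380·e^(0.0218t) = 1080·e^(0.2092t)
2380/1080 = e^((0.2092 − 0.0218)t) → ln(2.2037) = 0.1874·t
t = 0.79014 / 0.1874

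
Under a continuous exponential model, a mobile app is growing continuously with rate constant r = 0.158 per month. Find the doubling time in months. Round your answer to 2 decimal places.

doubling time ≈ 4.39 months

doubling time = ln(2) / |r| = 0.69315 / 0.158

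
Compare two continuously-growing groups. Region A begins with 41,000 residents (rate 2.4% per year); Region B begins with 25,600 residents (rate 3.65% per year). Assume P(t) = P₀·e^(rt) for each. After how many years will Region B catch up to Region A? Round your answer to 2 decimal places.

t ≈ 37.68 years

41000·e^(0.024t) = 25600·e^(0.0365t)
41000/25600 = e^((0.0365 − 0.024)t) → ln(1.60156) = 0.0125·t
t = 0.47098 / 0.0125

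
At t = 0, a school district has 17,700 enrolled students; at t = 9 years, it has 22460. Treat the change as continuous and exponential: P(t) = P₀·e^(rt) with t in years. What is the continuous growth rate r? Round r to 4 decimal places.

22460 = 17700 · e^(r·9)
e^(9r) = 22460/17700 = 1.26893
r = ln(1.26893) / 9 = 0.23817 / 9

r ≈ 0.0265 per year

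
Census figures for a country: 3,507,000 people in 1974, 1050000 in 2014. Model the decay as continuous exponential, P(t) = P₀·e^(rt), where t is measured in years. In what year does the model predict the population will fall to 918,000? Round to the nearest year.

year 2018

r = ln(1050000/3507000) / 40 = -1.20597/40 ≈ -0.030149 per year
t = ln(918000/3507000) / r = -1.34032/-0.030149 ≈ 44.46 years after 1974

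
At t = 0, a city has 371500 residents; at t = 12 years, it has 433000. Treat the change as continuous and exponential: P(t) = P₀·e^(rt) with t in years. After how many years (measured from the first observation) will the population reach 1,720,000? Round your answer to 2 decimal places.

t ≈ 120.05 years

r = ln(433000/371500) / 12 ≈ 0.012766 per year
t = ln(1720000/371500) / r = 1.53253 / 0.012766 ≈ 120.05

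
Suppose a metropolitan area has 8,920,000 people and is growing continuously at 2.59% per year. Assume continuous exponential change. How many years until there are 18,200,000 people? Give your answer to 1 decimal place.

t ≈ 27.5 years

18200000 = 8920000 · e^(0.0259·t)
t = ln(18200000/8920000) / 0.0259 = ln(2.04036) / 0.0259 = 0.71313 / 0.0259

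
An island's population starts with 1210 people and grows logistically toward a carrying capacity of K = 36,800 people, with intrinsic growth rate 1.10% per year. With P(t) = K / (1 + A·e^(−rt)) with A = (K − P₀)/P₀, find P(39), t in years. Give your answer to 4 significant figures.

A = (36800 − 1210)/1210 = 29.41322
P(39) = 36800 / (1 + 29.41322·e^(−0.011·39)) = 36800 / (1 + 29.41322·0.65116)
= 36800 / 20.15271 ≈ 1826.06

≈ 1,826 people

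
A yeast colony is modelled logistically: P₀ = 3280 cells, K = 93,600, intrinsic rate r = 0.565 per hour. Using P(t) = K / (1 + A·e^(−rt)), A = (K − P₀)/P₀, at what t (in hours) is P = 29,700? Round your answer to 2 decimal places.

A = (93600 − 3280)/3280 = 27.53659
29700 = 93600/(1 + 27.53659·e^(−0.565t)) → 1 + 27.53659·e^(−0.565t) = 3.15152
e^(−0.565t) = 0.078133 → t = ln(12.79869)/0.565 = 2.54934/0.565

t ≈ 4.51 hours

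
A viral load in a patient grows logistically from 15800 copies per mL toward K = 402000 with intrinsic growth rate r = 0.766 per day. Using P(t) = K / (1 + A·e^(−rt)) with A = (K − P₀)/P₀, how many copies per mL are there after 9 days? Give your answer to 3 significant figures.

A = (402000 − 15800)/15800 = 24.44304
P(9) = 402000 / (1 + 24.44304·e^(−0.766·9)) = 402000 / (1 + 24.44304·0.001014)
= 402000 / 1.02478 ≈ 392278.71

≈ 392,000 copies per mL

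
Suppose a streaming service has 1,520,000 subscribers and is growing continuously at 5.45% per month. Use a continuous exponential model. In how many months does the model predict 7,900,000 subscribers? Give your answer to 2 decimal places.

t ≈ 30.24 months

7900000 = 1520000 · e^(0.0545·t)
t = ln(7900000/1520000) / 0.0545 = ln(5.19737) / 0.0545 = 1.64815 / 0.0545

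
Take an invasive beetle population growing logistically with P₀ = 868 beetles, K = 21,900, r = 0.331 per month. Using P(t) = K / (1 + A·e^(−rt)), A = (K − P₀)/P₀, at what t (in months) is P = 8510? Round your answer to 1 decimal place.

t ≈ 8.3 months

A = (21900 − 868)/868 = 24.23041
8510 = 21900/(1 + 24.23041·e^(−0.331t)) → 1 + 24.23041·e^(−0.331t) = 2.57344
e^(−0.331t) = 0.064937 → t = ln(15.39961)/0.331 = 2.73434/0.331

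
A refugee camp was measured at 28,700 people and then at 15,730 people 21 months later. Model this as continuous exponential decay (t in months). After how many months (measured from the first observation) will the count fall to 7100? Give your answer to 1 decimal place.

t ≈ 48.8 months

r = ln(15730/28700) / 21 ≈ -0.028635 per month
t = ln(7100/28700) / r = -1.3968 / -0.028635 ≈ 48.78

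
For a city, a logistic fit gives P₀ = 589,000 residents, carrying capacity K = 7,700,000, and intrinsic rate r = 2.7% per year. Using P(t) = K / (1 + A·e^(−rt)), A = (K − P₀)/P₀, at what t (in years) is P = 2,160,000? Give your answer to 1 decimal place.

A = (7700000 − 589000)/589000 = 12.07301
2160000 = 7700000/(1 + 12.07301·e^(−0.027t)) → 1 + 12.07301·e^(−0.027t) = 3.56481
e^(−0.027t) = 0.212442 → t = ln(4.70716)/0.027 = 1.54909/0.027

t ≈ 57.4 years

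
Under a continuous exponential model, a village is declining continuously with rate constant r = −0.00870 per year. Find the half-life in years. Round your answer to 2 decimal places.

half-life = ln(2) / |r| = 0.69315 / 0.0087

half-life ≈ 79.67 years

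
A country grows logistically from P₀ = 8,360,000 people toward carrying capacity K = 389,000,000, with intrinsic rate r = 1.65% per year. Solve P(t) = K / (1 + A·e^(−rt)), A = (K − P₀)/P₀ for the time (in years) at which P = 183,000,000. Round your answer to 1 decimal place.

A = (389000000 − 8360000)/8360000 = 45.5311
183000000 = 389000000/(1 + 45.5311·e^(−0.0165t)) → 1 + 45.5311·e^(−0.0165t) = 2.12568
e^(−0.0165t) = 0.024723 → t = ln(40.44753)/0.0165 = 3.70001/0.0165

t ≈ 224.2 years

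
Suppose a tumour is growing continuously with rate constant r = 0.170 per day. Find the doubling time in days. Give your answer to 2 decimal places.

doubling time ≈ 4.08 days

doubling time = ln(2) / |r| = 0.69315 / 0.17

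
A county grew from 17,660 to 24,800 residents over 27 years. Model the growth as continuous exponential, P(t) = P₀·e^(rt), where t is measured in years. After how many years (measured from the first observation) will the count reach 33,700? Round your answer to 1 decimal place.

t ≈ 51.4 years

r = ln(24800/17660) / 27 ≈ 0.012576 per year
t = ln(33700/17660) / r = 0.6462 / 0.012576 ≈ 51.385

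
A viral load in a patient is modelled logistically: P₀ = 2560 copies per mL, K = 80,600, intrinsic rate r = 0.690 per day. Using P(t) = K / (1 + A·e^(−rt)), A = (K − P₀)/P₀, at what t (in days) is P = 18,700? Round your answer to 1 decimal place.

A = (80600 − 2560)/2560 = 30.48438
18700 = 80600/(1 + 30.48438·e^(−0.69t)) → 1 + 30.48438·e^(−0.69t) = 4.31016
e^(−0.69t) = 0.108585 → t = ln(9.20933)/0.69 = 2.22022/0.69

t ≈ 3.2 days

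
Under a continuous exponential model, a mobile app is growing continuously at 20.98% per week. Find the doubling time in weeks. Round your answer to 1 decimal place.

doubling time = ln(2) / |r| = 0.69315 / 0.2098

doubling time ≈ 3.3 weeks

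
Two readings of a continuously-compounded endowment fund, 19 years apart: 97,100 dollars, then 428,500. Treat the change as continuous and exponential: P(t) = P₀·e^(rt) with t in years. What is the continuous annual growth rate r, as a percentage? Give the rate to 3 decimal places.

r ≈ 7.813% per year

428500 = 97100 · e^(r·19)
e^(19r) = 428500/97100 = 4.41298
r = ln(4.41298) / 19 = 1.48455 / 19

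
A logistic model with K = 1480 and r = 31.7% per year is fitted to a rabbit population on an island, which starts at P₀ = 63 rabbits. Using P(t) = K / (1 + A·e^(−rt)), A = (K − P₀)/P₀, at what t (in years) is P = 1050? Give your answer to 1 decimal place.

t ≈ 12.6 years

A = (1480 − 63)/63 = 22.49206
1050 = 1480/(1 + 22.49206·e^(−0.317t)) → 1 + 22.49206·e^(−0.317t) = 1.40952
e^(−0.317t) = 0.018207 → t = ln(54.92248)/0.317 = 4.00592/0.317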